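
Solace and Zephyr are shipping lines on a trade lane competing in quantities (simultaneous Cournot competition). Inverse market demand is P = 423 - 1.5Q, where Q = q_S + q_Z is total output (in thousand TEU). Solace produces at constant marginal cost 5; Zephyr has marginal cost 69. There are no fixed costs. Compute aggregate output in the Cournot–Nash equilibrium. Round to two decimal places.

Solace's profit: π_S = (423 - 1.5Q)q_S - (5q_S). Setting ∂π_S/∂q_S = 0: 418 - 3q_S - (3/2)(q_Z) = 0.
Zephyr's profit: π_Z = (423 - 1.5Q)q_Z - (69q_Z). Setting ∂π_Z/∂q_Z = 0: 354 - 3q_Z - (3/2)(q_S) = 0.
Rearranging gives the reaction functions q_S = (418 - (3/2)q_Z)/3 and q_Z = (354 - (3/2)q_S)/3.
Substituting one into the other gives q_S = 964/9 and q_Z = 580/9.
Total output Q = 964/9 + 580/9 = 1544/9.

171.56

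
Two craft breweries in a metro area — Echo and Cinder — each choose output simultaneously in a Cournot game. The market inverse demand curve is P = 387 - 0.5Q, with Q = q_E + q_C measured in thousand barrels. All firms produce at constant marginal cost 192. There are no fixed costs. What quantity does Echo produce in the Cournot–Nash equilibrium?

A representative firm's profit is π_i = q_i(387 - 0.5Q) - 192q_i.
First-order condition (treating rivals' output as given): 195 - q_i - (1/2)q_j = 0.
By symmetry each firm produces the same amount; substituting q_j = q_i yields q_i = 195/(3/2) = 130.

130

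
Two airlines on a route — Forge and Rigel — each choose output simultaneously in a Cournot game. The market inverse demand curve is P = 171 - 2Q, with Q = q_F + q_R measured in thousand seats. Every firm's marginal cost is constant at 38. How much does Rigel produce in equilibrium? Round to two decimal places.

22.17

A representative firm's profit is π_i = q_i(171 - 2Q) - 38q_i.
Setting ∂π_i/∂q_i = 0 with rivals' quantities fixed: 133 - 4q_i - 2q_j = 0.
By symmetry each firm produces the same amount; substituting q_j = q_i yields q_i = 133/6.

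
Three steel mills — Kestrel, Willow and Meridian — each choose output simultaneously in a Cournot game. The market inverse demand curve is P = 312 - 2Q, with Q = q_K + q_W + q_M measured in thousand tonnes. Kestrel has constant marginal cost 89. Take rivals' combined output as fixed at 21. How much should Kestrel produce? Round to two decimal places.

45.25

With rivals' combined output fixed at 21, Kestrel's profit is π_K = (312 - 2·21 - 2q_K)q_K - (89q_K) = (270 - 2q_K)q_K - (89q_K).
∂π_K/∂q_K = 181 - 4q_K = 0, so q_K = 181/4.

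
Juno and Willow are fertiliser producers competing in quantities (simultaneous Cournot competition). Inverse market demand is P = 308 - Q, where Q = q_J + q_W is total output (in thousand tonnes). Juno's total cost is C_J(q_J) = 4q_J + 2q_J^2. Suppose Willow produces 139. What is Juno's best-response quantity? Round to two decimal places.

With the rival's output fixed at 139, Juno's profit is π_J = (308 - 139 - q_J)q_J - (4q_J + 2q_J²) = (169 - q_J)q_J - (4q_J + 2q_J²).
∂π_J/∂q_J = 165 - 6q_J = 0, so q_J = 55/2.

27.50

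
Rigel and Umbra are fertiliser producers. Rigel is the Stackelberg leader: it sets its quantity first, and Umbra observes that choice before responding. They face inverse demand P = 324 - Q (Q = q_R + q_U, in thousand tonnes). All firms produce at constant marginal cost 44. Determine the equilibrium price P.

The follower Umbra best-responds to any q_R: π_U = (324 - Q)q_U - 44q_U.
Setting the follower's marginal profit to zero, 280 - q_R - 2q_U = 0, i.e. q_U = (280 - q_R)/2.
Rigel substitutes q_U(q_R) into its own profit: π_R = q_R(324 - q_R - (280 - q_R)/2) - 44q_R = (184 - (1/2)q_R)q_R - 44q_R.
Maximising: ∂π_R/∂q_R = 140 - q_R = 0, giving q_R = 140.
Then q_U = (280 - 140)/2 = 70.
Total output Q = 210, so price P = 324 - 210 = 114.

114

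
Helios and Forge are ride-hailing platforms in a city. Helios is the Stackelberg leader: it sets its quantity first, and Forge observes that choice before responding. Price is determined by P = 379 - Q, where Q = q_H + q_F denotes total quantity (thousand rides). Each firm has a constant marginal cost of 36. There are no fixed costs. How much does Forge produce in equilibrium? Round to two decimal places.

85.75

Solve by backward induction. Given q_H, the follower Forge maximises π_F = (379 - q_H - q_F)q_F - 36q_F.
∂π_F/∂q_F = 343 - q_H - 2q_F = 0 gives the reaction function q_F = (343 - q_H)/2.
Helios substitutes q_F(q_H) into its own profit: π_H = q_H(379 - q_H - (343 - q_H)/2) - 36q_H = (415/2 - (1/2)q_H)q_H - 36q_H.
Maximising: ∂π_H/∂q_H = 343/2 - q_H = 0, giving q_H = 343/2.
Then q_F = (343 - 343/2)/2 = 343/4.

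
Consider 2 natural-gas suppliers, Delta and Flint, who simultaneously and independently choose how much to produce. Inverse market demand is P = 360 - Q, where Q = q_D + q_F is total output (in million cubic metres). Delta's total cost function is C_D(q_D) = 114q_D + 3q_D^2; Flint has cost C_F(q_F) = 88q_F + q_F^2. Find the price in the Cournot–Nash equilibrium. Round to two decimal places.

Delta's profit: π_D = (360 - Q)q_D - (114q_D + 3q_D²). Setting ∂π_D/∂q_D = 0: 246 - 8q_D - (q_F) = 0.
Flint's first-order condition: 272 - 4q_F - (q_D) = 0.
Rearranging gives the reaction functions q_D = (246 - q_F)/8 and q_F = (272 - q_D)/4.
Solving the pair: q_D = 712/31, q_F = 1930/31.
Total output Q = 85.2258, so price P = 360 - 85.2258 = 274.7742.

274.77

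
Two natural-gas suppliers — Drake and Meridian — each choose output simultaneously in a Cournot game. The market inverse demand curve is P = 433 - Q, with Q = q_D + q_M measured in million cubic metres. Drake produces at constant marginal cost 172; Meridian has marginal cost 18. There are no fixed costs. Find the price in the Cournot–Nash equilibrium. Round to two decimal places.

Drake's profit: π_D = (433 - Q)q_D - (172q_D). Setting ∂π_D/∂q_D = 0: 261 - 2q_D - (q_M) = 0.
Meridian's profit: π_M = (433 - Q)q_M - (18q_M). Setting ∂π_M/∂q_M = 0: 415 - 2q_M - (q_D) = 0.
So q_D = (261 - q_M)/2 and q_M = (415 - q_D)/2.
Substituting one into the other gives q_D = 107/3 and q_M = 569/3.
Total output Q = 676/3, so price P = 433 - 676/3 = 623/3.

207.67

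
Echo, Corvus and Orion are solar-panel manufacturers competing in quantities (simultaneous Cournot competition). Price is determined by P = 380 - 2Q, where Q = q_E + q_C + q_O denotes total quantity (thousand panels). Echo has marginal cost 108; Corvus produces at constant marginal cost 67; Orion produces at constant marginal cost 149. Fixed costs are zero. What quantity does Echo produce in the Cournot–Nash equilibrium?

34

Echo's profit: π_E = (380 - 2Q)q_E - (108q_E). Setting ∂π_E/∂q_E = 0: 272 - 4q_E - 2(q_C + q_O) = 0.
Corvus's profit: π_C = (380 - 2Q)q_C - (67q_C). Setting ∂π_C/∂q_C = 0: 313 - 4q_C - 2(q_E + q_O) = 0.
Orion's first-order condition: 231 - 4q_O - 2(q_E + q_C) = 0.
Adding the 3 first-order conditions: 816 − 8Q = 0, so Q = 102.
Back-substituting: q_E = (272 − 204)/2 = 34, q_C = (313 − 204)/2 = 109/2, q_O = (231 − 204)/2 = 27/2.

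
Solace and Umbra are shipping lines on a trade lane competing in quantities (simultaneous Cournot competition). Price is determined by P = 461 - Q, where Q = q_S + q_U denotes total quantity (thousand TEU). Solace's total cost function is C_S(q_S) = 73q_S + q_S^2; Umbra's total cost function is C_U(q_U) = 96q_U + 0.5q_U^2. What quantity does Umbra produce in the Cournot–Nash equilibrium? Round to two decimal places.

97.45

Solace's profit: π_S = (461 - Q)q_S - (73q_S + q_S²). Setting ∂π_S/∂q_S = 0: 388 - 4q_S - (q_U) = 0.
Umbra's first-order condition: 365 - 3q_U - (q_S) = 0.
Rearranging gives the reaction functions q_S = (388 - q_U)/4 and q_U = (365 - q_S)/3.
Substituting one into the other gives q_S = 799/11 and q_U = 1072/11.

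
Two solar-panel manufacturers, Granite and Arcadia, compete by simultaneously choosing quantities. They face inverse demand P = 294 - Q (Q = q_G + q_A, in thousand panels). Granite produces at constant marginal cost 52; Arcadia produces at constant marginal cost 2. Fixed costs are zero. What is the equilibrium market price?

116

Granite's profit: π_G = (294 - Q)q_G - (52q_G). Setting ∂π_G/∂q_G = 0: 242 - 2q_G - (q_A) = 0.
Arcadia's profit: π_A = (294 - Q)q_A - (2q_A). Setting ∂π_A/∂q_A = 0: 292 - 2q_A - (q_G) = 0.
So q_G = (242 - q_A)/2 and q_A = (292 - q_G)/2.
Solving the pair: q_G = 64, q_A = 114.
Total output Q = 178, so price P = 294 - 178 = 116.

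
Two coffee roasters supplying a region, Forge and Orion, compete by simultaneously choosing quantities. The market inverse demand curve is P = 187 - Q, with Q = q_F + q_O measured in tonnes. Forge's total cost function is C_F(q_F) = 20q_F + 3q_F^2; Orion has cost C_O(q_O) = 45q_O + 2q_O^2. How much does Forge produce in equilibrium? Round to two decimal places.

18.30

Forge's profit: π_F = (187 - Q)q_F - (20q_F + 3q_F²). Setting ∂π_F/∂q_F = 0: 167 - 8q_F - (q_O) = 0.
Orion's first-order condition: 142 - 6q_O - (q_F) = 0.
Rearranging gives the reaction functions q_F = (167 - q_O)/8 and q_O = (142 - q_F)/6.
Solving the pair: q_F = 860/47, q_O = 969/47.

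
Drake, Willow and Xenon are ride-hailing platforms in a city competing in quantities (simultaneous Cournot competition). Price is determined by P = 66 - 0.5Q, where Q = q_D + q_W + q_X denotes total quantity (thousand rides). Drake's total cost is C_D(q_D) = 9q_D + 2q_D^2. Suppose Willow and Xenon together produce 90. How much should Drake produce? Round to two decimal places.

2.40

With rivals' combined output fixed at 90, Drake's profit is π_D = (66 - (1/2)·90 - (1/2)q_D)q_D - (9q_D + 2q_D²) = (21 - (1/2)q_D)q_D - (9q_D + 2q_D²).
∂π_D/∂q_D = 12 - 5q_D = 0, so q_D = 12/5.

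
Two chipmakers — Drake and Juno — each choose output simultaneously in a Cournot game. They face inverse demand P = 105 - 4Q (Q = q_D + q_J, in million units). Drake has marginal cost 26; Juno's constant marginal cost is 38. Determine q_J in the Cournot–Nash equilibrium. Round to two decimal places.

4.58

Drake's profit: π_D = (105 - 4Q)q_D - (26q_D). Setting ∂π_D/∂q_D = 0: 79 - 8q_D - 4(q_J) = 0.
Juno's first-order condition: 67 - 8q_J - 4(q_D) = 0.
Rearranging gives the reaction functions q_D = (79 - 4q_J)/8 and q_J = (67 - 4q_D)/8.
Solving the pair: q_D = 91/12, q_J = 55/12.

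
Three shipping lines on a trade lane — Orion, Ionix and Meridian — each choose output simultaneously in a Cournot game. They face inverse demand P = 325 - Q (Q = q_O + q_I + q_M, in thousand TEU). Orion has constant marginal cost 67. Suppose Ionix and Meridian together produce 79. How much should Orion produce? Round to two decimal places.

89.50

With rivals' combined output fixed at 79, Orion's profit is π_O = (325 - 79 - q_O)q_O - (67q_O) = (246 - q_O)q_O - (67q_O).
∂π_O/∂q_O = 179 - 2q_O = 0, so q_O = 179/2.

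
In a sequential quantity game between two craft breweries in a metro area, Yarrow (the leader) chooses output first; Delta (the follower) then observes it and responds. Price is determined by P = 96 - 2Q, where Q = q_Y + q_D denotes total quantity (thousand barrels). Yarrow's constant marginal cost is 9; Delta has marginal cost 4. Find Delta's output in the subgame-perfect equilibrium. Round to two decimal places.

The follower Delta best-responds to any q_Y: π_D = (96 - 2Q)q_D - 4q_D.
Setting the follower's marginal profit to zero, 92 - 2q_Y - 4q_D = 0, i.e. q_D = (92 - 2q_Y)/4.
The leader anticipates this reaction. Substituting into P = 96 - 2Q gives P = 50 - q_Y, so π_Y = (50 - q_Y)q_Y - 9q_Y.
Leader FOC: 41 - 2q_Y = 0, so q_Y = 41/2.
Then q_D = (92 - 2·(41/2))/4 = 51/4.

12.75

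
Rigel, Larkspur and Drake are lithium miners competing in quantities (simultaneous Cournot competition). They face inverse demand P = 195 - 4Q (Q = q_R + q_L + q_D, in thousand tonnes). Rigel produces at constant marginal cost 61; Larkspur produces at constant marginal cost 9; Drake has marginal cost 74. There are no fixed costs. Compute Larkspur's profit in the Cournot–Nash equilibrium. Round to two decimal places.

Rigel's profit: π_R = (195 - 4Q)q_R - (61q_R). Setting ∂π_R/∂q_R = 0: 134 - 8q_R - 4(q_L + q_D) = 0.
Larkspur's profit: π_L = (195 - 4Q)q_L - (9q_L). Setting ∂π_L/∂q_L = 0: 186 - 8q_L - 4(q_R + q_D) = 0.
Drake's profit: π_D = (195 - 4Q)q_D - (74q_D). Setting ∂π_D/∂q_D = 0: 121 - 8q_D - 4(q_R + q_L) = 0.
Adding the 3 conditions: 441 − 8Q − 8Q = 0, i.e. Q = 441/16.
Back-substituting: q_R = (134 − 441/4)/4 = 95/16, q_L = (186 − 441/4)/4 = 303/16, q_D = (121 − 441/4)/4 = 43/16.
Price P = 195 - 4·(441/16) = 339/4.
Larkspur's profit: (339/4 - 9)·(303/16) = 1434.5156.

1434.52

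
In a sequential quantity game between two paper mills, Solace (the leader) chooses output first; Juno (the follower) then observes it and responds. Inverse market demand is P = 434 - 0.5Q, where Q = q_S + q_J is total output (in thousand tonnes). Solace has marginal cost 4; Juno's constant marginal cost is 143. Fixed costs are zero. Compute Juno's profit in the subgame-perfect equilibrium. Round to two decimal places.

21.13

Solve by backward induction. Given q_S, the follower Juno maximises π_J = (434 - (1/2)q_S - (1/2)q_J)q_J - 143q_J.
∂π_J/∂q_J = 291 - (1/2)q_S - q_J = 0 gives the reaction function q_J = (291 - (1/2)q_S).
Solace substitutes q_J(q_S) into its own profit: π_S = q_S(434 - (1/2)q_S - (291 - (1/2)q_S)/2) - 4q_S = (577/2 - (1/4)q_S)q_S - 4q_S.
Maximising: ∂π_S/∂q_S = 569/2 - (1/2)q_S = 0, giving q_S = 569.
Then q_J = (291 - (1/2)·569) = 13/2.
Price P = 434 - (1/2)·(1151/2) = 585/4.
Juno's profit: (585/4 - 143)·(13/2) = 169/8.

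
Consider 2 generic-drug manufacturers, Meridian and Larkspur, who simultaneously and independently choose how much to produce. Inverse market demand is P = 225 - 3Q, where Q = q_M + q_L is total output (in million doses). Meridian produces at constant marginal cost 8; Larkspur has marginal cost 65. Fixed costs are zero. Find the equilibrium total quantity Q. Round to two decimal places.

41.89

Meridian's profit: π_M = (225 - 3Q)q_M - (8q_M). Setting ∂π_M/∂q_M = 0: 217 - 6q_M - 3(q_L) = 0.
Larkspur's first-order condition: 160 - 6q_L - 3(q_M) = 0.
So q_M = (217 - 3q_L)/6 and q_L = (160 - 3q_M)/6.
Substituting one into the other gives q_M = 274/9 and q_L = 103/9.
Total output Q = 274/9 + 103/9 = 377/9.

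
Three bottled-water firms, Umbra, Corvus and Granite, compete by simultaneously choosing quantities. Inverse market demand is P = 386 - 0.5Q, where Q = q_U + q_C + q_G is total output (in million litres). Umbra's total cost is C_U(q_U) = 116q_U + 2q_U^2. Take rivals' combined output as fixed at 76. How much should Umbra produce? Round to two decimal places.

With rivals' combined output fixed at 76, Umbra's profit is π_U = (386 - (1/2)·76 - (1/2)q_U)q_U - (116q_U + 2q_U²) = (348 - (1/2)q_U)q_U - (116q_U + 2q_U²).
∂π_U/∂q_U = 232 - 5q_U = 0, so q_U = 232/5.

46.40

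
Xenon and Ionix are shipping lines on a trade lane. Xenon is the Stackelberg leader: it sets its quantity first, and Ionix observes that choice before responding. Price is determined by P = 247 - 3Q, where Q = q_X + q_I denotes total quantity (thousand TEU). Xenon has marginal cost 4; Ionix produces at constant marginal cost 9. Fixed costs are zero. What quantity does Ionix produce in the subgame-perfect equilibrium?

19

Solve by backward induction. Given q_X, the follower Ionix maximises π_I = (247 - 3q_X - 3q_I)q_I - 9q_I.
Follower FOC: 238 - 3q_X - 6q_I = 0, so q_I(q_X) = (238 - 3q_X)/6.
The leader anticipates this reaction. Substituting into P = 247 - 3Q gives P = 128 - (3/2)q_X, so π_X = (128 - (3/2)q_X)q_X - 4q_X.
Leader FOC: 124 - 3q_X = 0, so q_X = 124/3.
Then q_I = (238 - 3·(124/3))/6 = 19.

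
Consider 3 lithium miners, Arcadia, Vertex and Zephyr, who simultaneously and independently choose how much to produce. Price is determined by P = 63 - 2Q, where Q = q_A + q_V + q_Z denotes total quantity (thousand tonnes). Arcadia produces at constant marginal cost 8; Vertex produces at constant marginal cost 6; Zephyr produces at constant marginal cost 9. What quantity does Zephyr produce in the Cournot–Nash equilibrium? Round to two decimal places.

6.25

Arcadia's profit: π_A = (63 - 2Q)q_A - (8q_A). Setting ∂π_A/∂q_A = 0: 55 - 4q_A - 2(q_V + q_Z) = 0.
Vertex's first-order condition: 57 - 4q_V - 2(q_A + q_Z) = 0.
Zephyr's first-order condition: 54 - 4q_Z - 2(q_A + q_V) = 0.
Adding the 3 conditions: 166 − 4Q − 4Q = 0, i.e. Q = 83/4.
Back-substituting: q_A = (55 − 83/2)/2 = 27/4, q_V = (57 − 83/2)/2 = 31/4, q_Z = (54 − 83/2)/2 = 25/4.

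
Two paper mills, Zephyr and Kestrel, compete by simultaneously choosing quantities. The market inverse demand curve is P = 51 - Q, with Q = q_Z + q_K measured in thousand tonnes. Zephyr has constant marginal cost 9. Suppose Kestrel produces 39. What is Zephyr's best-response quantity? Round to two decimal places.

1.50

With the rival's output fixed at 39, Zephyr's profit is π_Z = (51 - 39 - q_Z)q_Z - (9q_Z) = (12 - q_Z)q_Z - (9q_Z).
∂π_Z/∂q_Z = 3 - 2q_Z = 0, so q_Z = 3/2.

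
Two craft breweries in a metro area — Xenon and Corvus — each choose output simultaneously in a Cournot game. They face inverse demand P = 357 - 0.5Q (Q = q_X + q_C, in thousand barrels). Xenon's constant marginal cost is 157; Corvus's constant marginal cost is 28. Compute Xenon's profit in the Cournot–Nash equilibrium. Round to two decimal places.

Xenon's profit: π_X = (357 - 0.5Q)q_X - (157q_X). Setting ∂π_X/∂q_X = 0: 200 - q_X - (1/2)(q_C) = 0.
Corvus's first-order condition: 329 - q_C - (1/2)(q_X) = 0.
Rearranging gives the reaction functions q_X = (200 - (1/2)q_C) and q_C = (329 - (1/2)q_X).
Substituting one into the other gives q_X = 142/3 and q_C = 916/3.
Price P = 357 - (1/2)·(1058/3) = 542/3.
Xenon's profit: (542/3 - 157)·(142/3) = 1120.2222.

1120.22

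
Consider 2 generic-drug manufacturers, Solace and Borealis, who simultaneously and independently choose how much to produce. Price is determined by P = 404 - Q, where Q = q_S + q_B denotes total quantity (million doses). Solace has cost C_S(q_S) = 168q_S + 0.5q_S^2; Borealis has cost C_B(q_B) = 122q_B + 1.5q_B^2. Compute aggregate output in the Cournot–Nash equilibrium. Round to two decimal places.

107.71

Solace's profit: π_S = (404 - Q)q_S - (168q_S + (1/2)q_S²). Setting ∂π_S/∂q_S = 0: 236 - 3q_S - (q_B) = 0.
Borealis's profit: π_B = (404 - Q)q_B - (122q_B + (3/2)q_B²). Setting ∂π_B/∂q_B = 0: 282 - 5q_B - (q_S) = 0.
Best responses: q_S = (236 - q_B)/3, q_B = (282 - q_S)/5.
Substituting one into the other gives q_S = 449/7 and q_B = 305/7.
Total output Q = 449/7 + 305/7 = 754/7.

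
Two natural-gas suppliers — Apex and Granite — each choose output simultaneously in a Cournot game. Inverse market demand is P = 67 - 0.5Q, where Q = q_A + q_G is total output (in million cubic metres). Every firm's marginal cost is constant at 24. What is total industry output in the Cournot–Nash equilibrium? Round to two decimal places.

Each firm earns π_i = (67 - 0.5Q)q_i - 24q_i.
First-order condition (treating rivals' output as given): 43 - q_i - (1/2)q_j = 0.
With identical firms every q_j equals q_i, so q_j = q_i and 43 = (3/2)q_i, giving q_i = 86/3.
Total output Q = 86/3 + 86/3 = 172/3.

57.33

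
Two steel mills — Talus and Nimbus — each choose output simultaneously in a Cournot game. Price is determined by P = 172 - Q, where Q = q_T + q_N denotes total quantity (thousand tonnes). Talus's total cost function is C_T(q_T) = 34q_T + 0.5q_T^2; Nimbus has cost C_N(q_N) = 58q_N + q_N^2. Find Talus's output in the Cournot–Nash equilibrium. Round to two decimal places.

Talus's profit: π_T = (172 - Q)q_T - (34q_T + (1/2)q_T²). Setting ∂π_T/∂q_T = 0: 138 - 3q_T - (q_N) = 0.
Nimbus's first-order condition: 114 - 4q_N - (q_T) = 0.
Rearranging gives the reaction functions q_T = (138 - q_N)/3 and q_N = (114 - q_T)/4.
Solving the pair: q_T = 438/11, q_N = 204/11.

39.82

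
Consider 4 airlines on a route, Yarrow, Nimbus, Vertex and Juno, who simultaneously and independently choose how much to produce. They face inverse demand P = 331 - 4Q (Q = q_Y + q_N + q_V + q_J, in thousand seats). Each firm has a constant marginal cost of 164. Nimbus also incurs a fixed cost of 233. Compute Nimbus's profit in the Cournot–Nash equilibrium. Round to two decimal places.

45.89

Each firm earns π_i = (331 - 4Q)q_i - 164q_i.
Setting ∂π_i/∂q_i = 0 with rivals' quantities fixed: 167 - 8q_i - 4·Σ_{j≠i} q_j = 0.
With identical firms every q_j equals q_i, so Σ_{j≠i} q_j = 3q_i and 167 = 20q_i, giving q_i = 167/20.
Price P = 331 - 4·(167/5) = 987/5.
Nimbus's profit: (987/5 - 164)·(167/20) - 233 = 45.8900.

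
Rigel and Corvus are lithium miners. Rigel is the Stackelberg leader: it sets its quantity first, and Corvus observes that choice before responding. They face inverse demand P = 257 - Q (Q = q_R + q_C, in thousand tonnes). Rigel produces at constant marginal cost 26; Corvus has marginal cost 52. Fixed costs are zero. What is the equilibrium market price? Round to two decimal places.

90.25

Solve by backward induction. Given q_R, the follower Corvus maximises π_C = (257 - q_R - q_C)q_C - 52q_C.
Follower FOC: 205 - q_R - 2q_C = 0, so q_C(q_R) = (205 - q_R)/2.
The leader anticipates this reaction. Substituting into P = 257 - Q gives P = 309/2 - (1/2)q_R, so π_R = (309/2 - (1/2)q_R)q_R - 26q_R.
Leader FOC: 257/2 - q_R = 0, so q_R = 257/2.
Then q_C = (205 - 257/2)/2 = 153/4.
Total output Q = 667/4, so price P = 257 - 667/4 = 361/4.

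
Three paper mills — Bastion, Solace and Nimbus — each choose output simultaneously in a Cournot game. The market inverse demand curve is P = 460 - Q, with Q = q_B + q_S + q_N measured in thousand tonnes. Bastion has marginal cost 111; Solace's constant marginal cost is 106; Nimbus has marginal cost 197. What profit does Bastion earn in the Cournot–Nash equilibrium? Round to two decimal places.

Bastion's profit: π_B = (460 - Q)q_B - (111q_B). Setting ∂π_B/∂q_B = 0: 349 - 2q_B - (q_S + q_N) = 0.
Solace's first-order condition: 354 - 2q_S - (q_B + q_N) = 0.
Nimbus's profit: π_N = (460 - Q)q_N - (197q_N). Setting ∂π_N/∂q_N = 0: 263 - 2q_N - (q_B + q_S) = 0.
Adding the 3 first-order conditions: 966 − 4Q = 0, so Q = 483/2.
Back-substituting: q_B = (349 − 483/2) = 215/2, q_S = (354 − 483/2) = 225/2, q_N = (263 − 483/2) = 43/2.
Price P = 460 - 483/2 = 437/2.
Bastion's profit: (437/2 - 111)·(215/2) = 11556.2500.

11556.25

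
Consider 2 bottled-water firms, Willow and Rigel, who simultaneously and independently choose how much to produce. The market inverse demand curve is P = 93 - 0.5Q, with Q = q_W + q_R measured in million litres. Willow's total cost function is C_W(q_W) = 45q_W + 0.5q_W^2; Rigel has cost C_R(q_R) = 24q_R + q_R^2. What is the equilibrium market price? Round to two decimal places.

Willow's profit: π_W = (93 - 0.5Q)q_W - (45q_W + (1/2)q_W²). Setting ∂π_W/∂q_W = 0: 48 - 2q_W - (1/2)(q_R) = 0.
Rigel's first-order condition: 69 - 3q_R - (1/2)(q_W) = 0.
Best responses: q_W = (48 - (1/2)q_R)/2, q_R = (69 - (1/2)q_W)/3.
Solving the pair: q_W = 438/23, q_R = 456/23.
Total output Q = 894/23, so price P = 93 - (1/2)·(894/23) = 1692/23.

73.57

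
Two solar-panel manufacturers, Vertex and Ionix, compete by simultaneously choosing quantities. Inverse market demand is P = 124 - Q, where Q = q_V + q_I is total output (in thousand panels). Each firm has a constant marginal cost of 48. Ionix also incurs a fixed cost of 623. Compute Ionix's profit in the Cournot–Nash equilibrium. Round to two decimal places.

18.78

Each firm earns π_i = (124 - Q)q_i - 48q_i.
First-order condition (treating rivals' output as given): 76 - 2q_i - q_j = 0.
With identical firms every q_j equals q_i, so q_j = q_i and 76 = 3q_i, giving q_i = 76/3.
Price P = 124 - 152/3 = 220/3.
Ionix's profit: (220/3 - 48)·(76/3) - 623 = 169/9.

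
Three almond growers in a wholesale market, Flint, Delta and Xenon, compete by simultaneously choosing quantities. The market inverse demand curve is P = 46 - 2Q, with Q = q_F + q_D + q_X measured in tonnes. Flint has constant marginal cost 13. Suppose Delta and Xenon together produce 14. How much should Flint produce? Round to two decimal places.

With rivals' combined output fixed at 14, Flint's profit is π_F = (46 - 2·14 - 2q_F)q_F - (13q_F) = (18 - 2q_F)q_F - (13q_F).
∂π_F/∂q_F = 5 - 4q_F = 0, so q_F = 5/4.

1.25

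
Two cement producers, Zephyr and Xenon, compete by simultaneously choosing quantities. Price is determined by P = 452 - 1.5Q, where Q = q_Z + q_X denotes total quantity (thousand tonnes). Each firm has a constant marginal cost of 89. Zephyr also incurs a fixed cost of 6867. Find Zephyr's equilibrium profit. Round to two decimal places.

Each firm earns π_i = (452 - 1.5Q)q_i - 89q_i.
Setting ∂π_i/∂q_i = 0 with rivals' quantities fixed: 363 - 3q_i - (3/2)q_j = 0.
By symmetry each firm produces the same amount; substituting q_j = q_i yields q_i = 363/(9/2) = 242/3.
Price P = 452 - (3/2)·(484/3) = 210.
Zephyr's profit: (210 - 89)·(242/3) - 6867 = 2893.6667.

2893.67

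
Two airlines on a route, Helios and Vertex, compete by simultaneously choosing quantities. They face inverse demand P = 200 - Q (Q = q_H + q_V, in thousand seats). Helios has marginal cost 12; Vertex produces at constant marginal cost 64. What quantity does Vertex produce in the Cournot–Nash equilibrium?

28

Helios's profit: π_H = (200 - Q)q_H - (12q_H). Setting ∂π_H/∂q_H = 0: 188 - 2q_H - (q_V) = 0.
Vertex's first-order condition: 136 - 2q_V - (q_H) = 0.
Rearranging gives the reaction functions q_H = (188 - q_V)/2 and q_V = (136 - q_H)/2.
Substituting one into the other gives q_H = 80 and q_V = 28.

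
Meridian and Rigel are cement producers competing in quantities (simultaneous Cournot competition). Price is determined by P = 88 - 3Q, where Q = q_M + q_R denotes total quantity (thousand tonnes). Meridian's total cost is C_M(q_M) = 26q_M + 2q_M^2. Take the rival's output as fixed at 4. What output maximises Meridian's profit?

5

With the rival's output fixed at 4, Meridian's profit is π_M = (88 - 3·4 - 3q_M)q_M - (26q_M + 2q_M²) = (76 - 3q_M)q_M - (26q_M + 2q_M²).
∂π_M/∂q_M = 50 - 10q_M = 0, so q_M = 5.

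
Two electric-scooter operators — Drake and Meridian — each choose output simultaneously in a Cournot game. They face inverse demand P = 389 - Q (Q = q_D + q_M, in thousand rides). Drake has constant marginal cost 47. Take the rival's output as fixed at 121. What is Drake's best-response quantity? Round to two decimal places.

With the rival's output fixed at 121, Drake's profit is π_D = (389 - 121 - q_D)q_D - (47q_D) = (268 - q_D)q_D - (47q_D).
∂π_D/∂q_D = 221 - 2q_D = 0, so q_D = 221/2.

110.50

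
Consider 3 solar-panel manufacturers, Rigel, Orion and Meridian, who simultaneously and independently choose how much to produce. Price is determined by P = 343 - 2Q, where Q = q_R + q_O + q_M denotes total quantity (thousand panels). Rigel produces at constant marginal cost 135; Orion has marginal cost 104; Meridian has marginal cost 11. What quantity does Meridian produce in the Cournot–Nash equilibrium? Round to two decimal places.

68.63

Rigel's profit: π_R = (343 - 2Q)q_R - (135q_R). Setting ∂π_R/∂q_R = 0: 208 - 4q_R - 2(q_O + q_M) = 0.
Orion's first-order condition: 239 - 4q_O - 2(q_R + q_M) = 0.
Meridian's first-order condition: 332 - 4q_M - 2(q_R + q_O) = 0.
Summing all 3 equations gives 779 − 8Q = 0, hence Q = 779/8.
Back-substituting: q_R = (208 − 779/4)/2 = 53/8, q_O = (239 − 779/4)/2 = 177/8, q_M = (332 − 779/4)/2 = 549/8.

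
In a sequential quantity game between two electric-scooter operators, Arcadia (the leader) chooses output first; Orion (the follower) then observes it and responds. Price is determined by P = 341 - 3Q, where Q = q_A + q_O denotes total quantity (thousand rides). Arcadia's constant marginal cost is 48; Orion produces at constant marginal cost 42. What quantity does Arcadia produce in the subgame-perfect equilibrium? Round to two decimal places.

47.83

Solve by backward induction. Given q_A, the follower Orion maximises π_O = (341 - 3q_A - 3q_O)q_O - 42q_O.
Setting the follower's marginal profit to zero, 299 - 3q_A - 6q_O = 0, i.e. q_O = (299 - 3q_A)/6.
The leader anticipates this reaction. Substituting into P = 341 - 3Q gives P = 383/2 - (3/2)q_A, so π_A = (383/2 - (3/2)q_A)q_A - 48q_A.
Leader FOC: 287/2 - 3q_A = 0, so q_A = 287/6.
Then q_O = (299 - 3·(287/6))/6 = 311/12.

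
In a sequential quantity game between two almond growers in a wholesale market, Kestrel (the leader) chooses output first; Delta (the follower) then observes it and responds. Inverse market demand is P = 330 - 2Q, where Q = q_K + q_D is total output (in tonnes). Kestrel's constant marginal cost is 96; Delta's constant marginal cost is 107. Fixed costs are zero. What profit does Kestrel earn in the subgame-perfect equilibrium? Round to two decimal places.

3751.56

Solve by backward induction. Given q_K, the follower Delta maximises π_D = (330 - 2q_K - 2q_D)q_D - 107q_D.
∂π_D/∂q_D = 223 - 2q_K - 4q_D = 0 gives the reaction function q_D = (223 - 2q_K)/4.
The leader anticipates this reaction. Substituting into P = 330 - 2Q gives P = 437/2 - q_K, so π_K = (437/2 - q_K)q_K - 96q_K.
Maximising: ∂π_K/∂q_K = 245/2 - 2q_K = 0, giving q_K = 245/4.
Then q_D = (223 - 2·(245/4))/4 = 201/8.
Price P = 330 - 2·(691/8) = 629/4.
Kestrel's profit: (629/4 - 96)·(245/4) = 3751.5625.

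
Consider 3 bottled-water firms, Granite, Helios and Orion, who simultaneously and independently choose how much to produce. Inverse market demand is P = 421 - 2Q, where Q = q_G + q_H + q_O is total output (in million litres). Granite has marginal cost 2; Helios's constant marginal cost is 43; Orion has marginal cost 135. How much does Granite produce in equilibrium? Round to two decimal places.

Granite's profit: π_G = (421 - 2Q)q_G - (2q_G). Setting ∂π_G/∂q_G = 0: 419 - 4q_G - 2(q_H + q_O) = 0.
Helios's first-order condition: 378 - 4q_H - 2(q_G + q_O) = 0.
Orion's profit: π_O = (421 - 2Q)q_O - (135q_O). Setting ∂π_O/∂q_O = 0: 286 - 4q_O - 2(q_G + q_H) = 0.
Adding the 3 first-order conditions: 1083 − 8Q = 0, so Q = 1083/8.
Back-substituting: q_G = (419 − 1083/4)/2 = 593/8, q_H = (378 − 1083/4)/2 = 429/8, q_O = (286 − 1083/4)/2 = 61/8.

74.13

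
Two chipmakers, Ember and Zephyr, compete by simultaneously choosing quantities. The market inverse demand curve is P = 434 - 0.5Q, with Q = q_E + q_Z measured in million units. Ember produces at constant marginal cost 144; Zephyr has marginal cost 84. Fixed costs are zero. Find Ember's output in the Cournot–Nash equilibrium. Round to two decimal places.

Ember's profit: π_E = (434 - 0.5Q)q_E - (144q_E). Setting ∂π_E/∂q_E = 0: 290 - q_E - (1/2)(q_Z) = 0.
Zephyr's first-order condition: 350 - q_Z - (1/2)(q_E) = 0.
So q_E = (290 - (1/2)q_Z) and q_Z = (350 - (1/2)q_E).
Substituting one into the other gives q_E = 460/3 and q_Z = 820/3.

153.33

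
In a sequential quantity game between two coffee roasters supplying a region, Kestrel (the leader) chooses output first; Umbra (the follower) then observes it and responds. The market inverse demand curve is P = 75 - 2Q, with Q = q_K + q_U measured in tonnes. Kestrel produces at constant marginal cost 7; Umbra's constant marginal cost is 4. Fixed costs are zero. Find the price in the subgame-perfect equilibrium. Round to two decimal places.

Solve by backward induction. Given q_K, the follower Umbra maximises π_U = (75 - 2q_K - 2q_U)q_U - 4q_U.
Follower FOC: 71 - 2q_K - 4q_U = 0, so q_U(q_K) = (71 - 2q_K)/4.
The leader anticipates this reaction. Substituting into P = 75 - 2Q gives P = 79/2 - q_K, so π_K = (79/2 - q_K)q_K - 7q_K.
Leader FOC: 65/2 - 2q_K = 0, so q_K = 65/4.
Then q_U = (71 - 2·(65/4))/4 = 77/8.
Total output Q = 207/8, so price P = 75 - 2·(207/8) = 93/4.

23.25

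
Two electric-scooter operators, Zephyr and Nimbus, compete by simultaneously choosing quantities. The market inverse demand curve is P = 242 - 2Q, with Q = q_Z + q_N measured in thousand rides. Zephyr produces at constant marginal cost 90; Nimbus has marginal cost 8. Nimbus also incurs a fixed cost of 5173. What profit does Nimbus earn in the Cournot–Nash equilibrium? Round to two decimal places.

Zephyr's profit: π_Z = (242 - 2Q)q_Z - (90q_Z). Setting ∂π_Z/∂q_Z = 0: 152 - 4q_Z - 2(q_N) = 0.
Nimbus's profit: π_N = (242 - 2Q)q_N - (8q_N). Setting ∂π_N/∂q_N = 0: 234 - 4q_N - 2(q_Z) = 0.
So q_Z = (152 - 2q_N)/4 and q_N = (234 - 2q_Z)/4.
Substituting one into the other gives q_Z = 35/3 and q_N = 158/3.
Price P = 242 - 2·(193/3) = 340/3.
Nimbus's profit: (340/3 - 8)·(158/3) - 5173 = 374.5556.

374.56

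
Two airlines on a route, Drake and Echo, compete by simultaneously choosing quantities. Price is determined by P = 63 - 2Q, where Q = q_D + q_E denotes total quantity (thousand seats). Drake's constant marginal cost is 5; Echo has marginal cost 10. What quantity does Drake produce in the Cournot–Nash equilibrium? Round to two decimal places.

Drake's profit: π_D = (63 - 2Q)q_D - (5q_D). Setting ∂π_D/∂q_D = 0: 58 - 4q_D - 2(q_E) = 0.
Echo's profit: π_E = (63 - 2Q)q_E - (10q_E). Setting ∂π_E/∂q_E = 0: 53 - 4q_E - 2(q_D) = 0.
Best responses: q_D = (58 - 2q_E)/4, q_E = (53 - 2q_D)/4.
Substituting one into the other gives q_D = 21/2 and q_E = 8.

10.50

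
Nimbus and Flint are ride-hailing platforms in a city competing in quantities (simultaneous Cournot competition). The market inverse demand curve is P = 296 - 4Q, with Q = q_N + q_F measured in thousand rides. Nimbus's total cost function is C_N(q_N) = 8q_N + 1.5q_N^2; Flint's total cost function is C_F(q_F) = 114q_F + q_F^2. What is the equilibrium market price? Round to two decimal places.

Nimbus's profit: π_N = (296 - 4Q)q_N - (8q_N + (3/2)q_N²). Setting ∂π_N/∂q_N = 0: 288 - 11q_N - 4(q_F) = 0.
Flint's first-order condition: 182 - 10q_F - 4(q_N) = 0.
So q_N = (288 - 4q_F)/11 and q_F = (182 - 4q_N)/10.
Substituting one into the other gives q_N = 1076/47 and q_F = 425/47.
Total output Q = 1501/47, so price P = 296 - 4·(1501/47) = 168.2553.

168.26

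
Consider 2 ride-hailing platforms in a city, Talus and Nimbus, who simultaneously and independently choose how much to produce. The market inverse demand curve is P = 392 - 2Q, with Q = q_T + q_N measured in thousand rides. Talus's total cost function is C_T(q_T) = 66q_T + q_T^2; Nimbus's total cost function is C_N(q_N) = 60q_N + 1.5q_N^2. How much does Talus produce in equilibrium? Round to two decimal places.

42.58

Talus's profit: π_T = (392 - 2Q)q_T - (66q_T + q_T²). Setting ∂π_T/∂q_T = 0: 326 - 6q_T - 2(q_N) = 0.
Nimbus's profit: π_N = (392 - 2Q)q_N - (60q_N + (3/2)q_N²). Setting ∂π_N/∂q_N = 0: 332 - 7q_N - 2(q_T) = 0.
Best responses: q_T = (326 - 2q_N)/6, q_N = (332 - 2q_T)/7.
Solving the pair: q_T = 809/19, q_N = 670/19.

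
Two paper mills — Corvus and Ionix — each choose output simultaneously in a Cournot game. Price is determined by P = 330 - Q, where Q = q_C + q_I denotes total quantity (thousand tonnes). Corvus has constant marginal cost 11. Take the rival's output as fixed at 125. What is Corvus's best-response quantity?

97

With the rival's output fixed at 125, Corvus's profit is π_C = (330 - 125 - q_C)q_C - (11q_C) = (205 - q_C)q_C - (11q_C).
∂π_C/∂q_C = 194 - 2q_C = 0, so q_C = 97.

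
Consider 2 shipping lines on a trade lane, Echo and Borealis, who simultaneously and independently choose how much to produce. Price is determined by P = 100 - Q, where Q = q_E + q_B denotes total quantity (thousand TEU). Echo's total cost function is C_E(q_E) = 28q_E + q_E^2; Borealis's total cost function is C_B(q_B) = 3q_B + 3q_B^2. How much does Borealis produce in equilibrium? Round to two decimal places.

Echo's profit: π_E = (100 - Q)q_E - (28q_E + q_E²). Setting ∂π_E/∂q_E = 0: 72 - 4q_E - (q_B) = 0.
Borealis's first-order condition: 97 - 8q_B - (q_E) = 0.
Best responses: q_E = (72 - q_B)/4, q_B = (97 - q_E)/8.
Substituting one into the other gives q_E = 479/31 and q_B = 316/31.

10.19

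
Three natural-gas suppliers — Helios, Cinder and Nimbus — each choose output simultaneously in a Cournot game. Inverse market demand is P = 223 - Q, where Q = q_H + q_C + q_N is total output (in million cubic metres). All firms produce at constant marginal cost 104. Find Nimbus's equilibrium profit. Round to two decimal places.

A representative firm's profit is π_i = q_i(223 - Q) - 104q_i.
First-order condition (treating rivals' output as given): 119 - 2q_i - Σ_{j≠i} q_j = 0.
By symmetry each firm produces the same amount; substituting Σ_{j≠i} q_j = 2q_i yields q_i = 119/4.
Price P = 223 - 357/4 = 535/4.
Nimbus's profit: (535/4 - 104)·(119/4) = 885.0625.

885.06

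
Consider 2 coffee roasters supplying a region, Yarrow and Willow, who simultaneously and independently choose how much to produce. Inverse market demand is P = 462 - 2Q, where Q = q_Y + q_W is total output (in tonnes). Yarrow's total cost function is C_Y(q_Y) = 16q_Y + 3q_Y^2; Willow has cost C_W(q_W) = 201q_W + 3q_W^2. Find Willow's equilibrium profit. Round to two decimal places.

Yarrow's profit: π_Y = (462 - 2Q)q_Y - (16q_Y + 3q_Y²). Setting ∂π_Y/∂q_Y = 0: 446 - 10q_Y - 2(q_W) = 0.
Willow's first-order condition: 261 - 10q_W - 2(q_Y) = 0.
So q_Y = (446 - 2q_W)/10 and q_W = (261 - 2q_Y)/10.
Substituting one into the other gives q_Y = 1969/48 and q_W = 859/48.
Price P = 462 - 2·(707/12) = 344.1667.
Willow's profit: 344.1667·(859/48) - 201·(859/48) - 3(859/48)² = 1601.3043.

1601.30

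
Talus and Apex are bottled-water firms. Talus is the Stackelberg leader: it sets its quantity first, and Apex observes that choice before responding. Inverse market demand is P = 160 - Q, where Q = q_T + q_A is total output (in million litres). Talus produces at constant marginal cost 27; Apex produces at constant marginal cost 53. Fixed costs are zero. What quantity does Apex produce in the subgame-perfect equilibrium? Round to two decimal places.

13.75

Solve by backward induction. Given q_T, the follower Apex maximises π_A = (160 - q_T - q_A)q_A - 53q_A.
Follower FOC: 107 - q_T - 2q_A = 0, so q_A(q_T) = (107 - q_T)/2.
Talus substitutes q_A(q_T) into its own profit: π_T = q_T(160 - q_T - (107 - q_T)/2) - 27q_T = (213/2 - (1/2)q_T)q_T - 27q_T.
Leader FOC: 159/2 - q_T = 0, so q_T = 159/2.
Then q_A = (107 - 159/2)/2 = 55/4.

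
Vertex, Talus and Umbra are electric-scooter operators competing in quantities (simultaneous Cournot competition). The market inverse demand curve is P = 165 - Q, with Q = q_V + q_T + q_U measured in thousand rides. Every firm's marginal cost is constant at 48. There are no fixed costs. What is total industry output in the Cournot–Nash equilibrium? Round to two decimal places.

Each firm earns π_i = (165 - Q)q_i - 48q_i.
Setting ∂π_i/∂q_i = 0 with rivals' quantities fixed: 117 - 2q_i - Σ_{j≠i} q_j = 0.
By symmetry each firm produces the same amount; substituting Σ_{j≠i} q_j = 2q_i yields q_i = 117/4.
Total output Q = 117/4 + 117/4 + 117/4 = 351/4.

87.75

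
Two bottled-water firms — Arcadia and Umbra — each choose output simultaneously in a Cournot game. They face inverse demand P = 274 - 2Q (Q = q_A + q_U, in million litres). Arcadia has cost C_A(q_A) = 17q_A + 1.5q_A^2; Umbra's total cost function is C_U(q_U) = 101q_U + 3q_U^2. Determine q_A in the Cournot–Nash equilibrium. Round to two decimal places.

Arcadia's profit: π_A = (274 - 2Q)q_A - (17q_A + (3/2)q_A²). Setting ∂π_A/∂q_A = 0: 257 - 7q_A - 2(q_U) = 0.
Umbra's first-order condition: 173 - 10q_U - 2(q_A) = 0.
So q_A = (257 - 2q_U)/7 and q_U = (173 - 2q_A)/10.
Substituting one into the other gives q_A = 1112/33 and q_U = 697/66.

33.70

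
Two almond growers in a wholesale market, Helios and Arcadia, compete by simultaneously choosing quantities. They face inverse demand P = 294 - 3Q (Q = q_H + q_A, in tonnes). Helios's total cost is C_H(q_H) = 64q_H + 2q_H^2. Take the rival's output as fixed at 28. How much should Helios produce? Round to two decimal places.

14.60

With the rival's output fixed at 28, Helios's profit is π_H = (294 - 3·28 - 3q_H)q_H - (64q_H + 2q_H²) = (210 - 3q_H)q_H - (64q_H + 2q_H²).
∂π_H/∂q_H = 146 - 10q_H = 0, so q_H = 73/5.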